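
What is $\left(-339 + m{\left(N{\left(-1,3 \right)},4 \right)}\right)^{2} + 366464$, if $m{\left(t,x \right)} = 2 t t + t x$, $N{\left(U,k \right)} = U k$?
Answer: $477353$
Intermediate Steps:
$m{\left(t,x \right)} = 2 t^{2} + t x$
$\left(-339 + m{\left(N{\left(-1,3 \right)},4 \right)}\right)^{2} + 366464 = \left(-339 + \left(-1\right) 3 \left(4 + 2 \left(\left(-1\right) 3\right)\right)\right)^{2} + 366464 = \left(-339 - 3 \left(4 + 2 \left(-3\right)\right)\right)^{2} + 366464 = \left(-339 - 3 \left(4 - 6\right)\right)^{2} + 366464 = \left(-339 - -6\right)^{2} + 366464 = \left(-339 + 6\right)^{2} + 366464 = \left(-333\right)^{2} + 366464 = 110889 + 366464 = 477353$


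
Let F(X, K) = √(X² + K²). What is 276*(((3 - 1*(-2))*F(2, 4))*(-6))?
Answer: -16560*√5 ≈ -37029.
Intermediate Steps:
F(X, K) = √(K² + X²)
276*(((3 - 1*(-2))*F(2, 4))*(-6)) = 276*(((3 - 1*(-2))*√(4² + 2²))*(-6)) = 276*(((3 + 2)*√(16 + 4))*(-6)) = 276*((5*√20)*(-6)) = 276*((5*(2*√5))*(-6)) = 276*((10*√5)*(-6)) = 276*(-60*√5) = -16560*√5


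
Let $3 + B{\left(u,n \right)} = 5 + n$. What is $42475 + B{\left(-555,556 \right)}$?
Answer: $43033$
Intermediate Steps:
$B{\left(u,n \right)} = 2 + n$ ($B{\left(u,n \right)} = -3 + \left(5 + n\right) = 2 + n$)
$42475 + B{\left(-555,556 \right)} = 42475 + \left(2 + 556\right) = 42475 + 558 = 43033$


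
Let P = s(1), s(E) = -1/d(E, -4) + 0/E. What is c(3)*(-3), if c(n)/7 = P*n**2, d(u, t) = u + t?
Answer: -63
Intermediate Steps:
d(u, t) = t + u
s(E) = -1/(-4 + E) (s(E) = -1/(-4 + E) + 0/E = -1/(-4 + E) + 0 = -1/(-4 + E))
P = 1/3 (P = -1/(-4 + 1) = -1/(-3) = -1*(-1/3) = 1/3 ≈ 0.33333)
c(n) = 7*n**2/3 (c(n) = 7*(n**2/3) = 7*n**2/3)
c(3)*(-3) = ((7/3)*3**2)*(-3) = ((7/3)*9)*(-3) = 21*(-3) = -63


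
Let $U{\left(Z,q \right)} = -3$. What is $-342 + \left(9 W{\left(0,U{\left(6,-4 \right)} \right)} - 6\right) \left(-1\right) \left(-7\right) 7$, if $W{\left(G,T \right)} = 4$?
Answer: $1128$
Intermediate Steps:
$-342 + \left(9 W{\left(0,U{\left(6,-4 \right)} \right)} - 6\right) \left(-1\right) \left(-7\right) 7 = -342 + \left(9 \cdot 4 - 6\right) \left(-1\right) \left(-7\right) 7 = -342 + \left(36 - 6\right) 7 \cdot 7 = -342 + 30 \cdot 49 = -342 + 1470 = 1128$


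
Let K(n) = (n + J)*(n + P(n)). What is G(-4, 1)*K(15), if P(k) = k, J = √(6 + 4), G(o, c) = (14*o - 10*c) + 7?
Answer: -26550 - 1770*√10 ≈ -32147.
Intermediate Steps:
G(o, c) = 7 - 10*c + 14*o (G(o, c) = (-10*c + 14*o) + 7 = 7 - 10*c + 14*o)
J = √10 ≈ 3.1623
K(n) = 2*n*(n + √10) (K(n) = (n + √10)*(n + n) = (n + √10)*(2*n) = 2*n*(n + √10))
G(-4, 1)*K(15) = (7 - 10*1 + 14*(-4))*(2*15*(15 + √10)) = (7 - 10 - 56)*(450 + 30*√10) = -59*(450 + 30*√10) = -26550 - 1770*√10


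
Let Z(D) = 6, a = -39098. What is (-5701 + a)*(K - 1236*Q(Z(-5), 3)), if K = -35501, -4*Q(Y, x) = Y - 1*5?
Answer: 1576566408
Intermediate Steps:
Q(Y, x) = 5/4 - Y/4 (Q(Y, x) = -(Y - 1*5)/4 = -(Y - 5)/4 = -(-5 + Y)/4 = 5/4 - Y/4)
(-5701 + a)*(K - 1236*Q(Z(-5), 3)) = (-5701 - 39098)*(-35501 - 1236*(5/4 - ¼*6)) = -44799*(-35501 - 1236*(5/4 - 3/2)) = -44799*(-35501 - 1236*(-¼)) = -44799*(-35501 + 309) = -44799*(-35192) = 1576566408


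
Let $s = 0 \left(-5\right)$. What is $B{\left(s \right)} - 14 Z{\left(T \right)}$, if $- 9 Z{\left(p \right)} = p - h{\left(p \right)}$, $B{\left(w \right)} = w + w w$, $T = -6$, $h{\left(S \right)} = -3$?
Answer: $- \frac{14}{3} \approx -4.6667$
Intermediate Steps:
$s = 0$
$B{\left(w \right)} = w + w^{2}$
$Z{\left(p \right)} = - \frac{1}{3} - \frac{p}{9}$ ($Z{\left(p \right)} = - \frac{p - -3}{9} = - \frac{p + 3}{9} = - \frac{3 + p}{9} = - \frac{1}{3} - \frac{p}{9}$)
$B{\left(s \right)} - 14 Z{\left(T \right)} = 0 \left(1 + 0\right) - 14 \left(- \frac{1}{3} - - \frac{2}{3}\right) = 0 \cdot 1 - 14 \left(- \frac{1}{3} + \frac{2}{3}\right) = 0 - \frac{14}{3} = - \frac{14}{3}$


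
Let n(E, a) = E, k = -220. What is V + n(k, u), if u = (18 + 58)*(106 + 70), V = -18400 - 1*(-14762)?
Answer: -3858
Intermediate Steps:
V = -3638 (V = -18400 + 14762 = -3638)
u = 13376 (u = 76*176 = 13376)
V + n(k, u) = -3638 - 220 = -3858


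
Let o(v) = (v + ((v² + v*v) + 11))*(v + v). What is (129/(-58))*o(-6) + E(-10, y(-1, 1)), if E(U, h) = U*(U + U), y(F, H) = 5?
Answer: 65398/29 ≈ 2255.1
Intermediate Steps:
E(U, h) = 2*U² (E(U, h) = U*(2*U) = 2*U²)
o(v) = 2*v*(11 + v + 2*v²) (o(v) = (v + ((v² + v²) + 11))*(2*v) = (v + (2*v² + 11))*(2*v) = (v + (11 + 2*v²))*(2*v) = (11 + v + 2*v²)*(2*v) = 2*v*(11 + v + 2*v²))
(129/(-58))*o(-6) + E(-10, y(-1, 1)) = (129/(-58))*(2*(-6)*(11 - 6 + 2*(-6)²)) + 2*(-10)² = (129*(-1/58))*(2*(-6)*(11 - 6 + 2*36)) + 2*100 = -129*(-6)*(11 - 6 + 72)/29 + 200 = -129*(-6)*77/29 + 200 = -129/58*(-924) + 200 = 59598/29 + 200 = 65398/29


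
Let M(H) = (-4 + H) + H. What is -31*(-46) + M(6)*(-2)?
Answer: 1410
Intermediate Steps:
M(H) = -4 + 2*H
-31*(-46) + M(6)*(-2) = -31*(-46) + (-4 + 2*6)*(-2) = 1426 + (-4 + 12)*(-2) = 1426 + 8*(-2) = 1426 - 16 = 1410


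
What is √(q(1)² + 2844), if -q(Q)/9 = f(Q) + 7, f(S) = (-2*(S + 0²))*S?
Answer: 3*√541 ≈ 69.778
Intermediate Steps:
f(S) = -2*S² (f(S) = (-2*(S + 0))*S = (-2*S)*S = -2*S²)
q(Q) = -63 + 18*Q² (q(Q) = -9*(-2*Q² + 7) = -9*(7 - 2*Q²) = -63 + 18*Q²)
√(q(1)² + 2844) = √((-63 + 18*1²)² + 2844) = √((-63 + 18*1)² + 2844) = √((-63 + 18)² + 2844) = √((-45)² + 2844) = √(2025 + 2844) = √4869 = 3*√541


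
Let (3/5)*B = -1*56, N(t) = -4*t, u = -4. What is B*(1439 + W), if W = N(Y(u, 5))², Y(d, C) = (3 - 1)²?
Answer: -158200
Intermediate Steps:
Y(d, C) = 4 (Y(d, C) = 2² = 4)
B = -280/3 (B = 5*(-1*56)/3 = (5/3)*(-56) = -280/3 ≈ -93.333)
W = 256 (W = (-4*4)² = (-16)² = 256)
B*(1439 + W) = -280*(1439 + 256)/3 = -280/3*1695 = -158200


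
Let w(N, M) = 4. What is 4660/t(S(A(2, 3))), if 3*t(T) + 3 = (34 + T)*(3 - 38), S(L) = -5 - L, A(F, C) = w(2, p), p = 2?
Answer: -6990/439 ≈ -15.923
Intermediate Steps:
A(F, C) = 4
t(T) = -1193/3 - 35*T/3 (t(T) = -1 + ((34 + T)*(3 - 38))/3 = -1 + ((34 + T)*(-35))/3 = -1 + (-1190 - 35*T)/3 = -1 + (-1190/3 - 35*T/3) = -1193/3 - 35*T/3)
4660/t(S(A(2, 3))) = 4660/(-1193/3 - 35*(-5 - 1*4)/3) = 4660/(-1193/3 - 35*(-5 - 4)/3) = 4660/(-1193/3 - 35/3*(-9)) = 4660/(-1193/3 + 105) = 4660/(-878/3) = 4660*(-3/878) = -6990/439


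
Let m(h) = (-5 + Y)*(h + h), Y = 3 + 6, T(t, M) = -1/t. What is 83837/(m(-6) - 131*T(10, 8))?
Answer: -838370/349 ≈ -2402.2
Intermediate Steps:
Y = 9
m(h) = 8*h (m(h) = (-5 + 9)*(h + h) = 4*(2*h) = 8*h)
83837/(m(-6) - 131*T(10, 8)) = 83837/(8*(-6) - (-131)/10) = 83837/(-48 - (-131)/10) = 83837/(-48 - 131*(-⅒)) = 83837/(-48 + 131/10) = 83837/(-349/10) = 83837*(-10/349) = -838370/349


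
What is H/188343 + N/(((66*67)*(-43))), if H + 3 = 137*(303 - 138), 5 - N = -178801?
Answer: -1632176587/1989592671 ≈ -0.82036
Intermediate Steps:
N = 178806 (N = 5 - 1*(-178801) = 5 + 178801 = 178806)
H = 22602 (H = -3 + 137*(303 - 138) = -3 + 137*165 = -3 + 22605 = 22602)
H/188343 + N/(((66*67)*(-43))) = 22602/188343 + 178806/(((66*67)*(-43))) = 22602*(1/188343) + 178806/((4422*(-43))) = 7534/62781 + 178806/(-190146) = 7534/62781 + 178806*(-1/190146) = 7534/62781 - 29801/31691 = -1632176587/1989592671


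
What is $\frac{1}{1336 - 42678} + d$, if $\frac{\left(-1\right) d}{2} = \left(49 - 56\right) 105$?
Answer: $\frac{60772739}{41342} \approx 1470.0$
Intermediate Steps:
$d = 1470$ ($d = - 2 \left(49 - 56\right) 105 = - 2 \left(\left(-7\right) 105\right) = \left(-2\right) \left(-735\right) = 1470$)
$\frac{1}{1336 - 42678} + d = \frac{1}{1336 - 42678} + 1470 = \frac{1}{-41342} + 1470 = - \frac{1}{41342} + 1470 = \frac{60772739}{41342}$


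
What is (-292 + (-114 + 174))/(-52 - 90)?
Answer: 116/71 ≈ 1.6338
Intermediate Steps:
(-292 + (-114 + 174))/(-52 - 90) = (-292 + 60)/(-142) = -232*(-1/142) = 116/71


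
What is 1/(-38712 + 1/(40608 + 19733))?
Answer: -60341/2335920791 ≈ -2.5832e-5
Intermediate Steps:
1/(-38712 + 1/(40608 + 19733)) = 1/(-38712 + 1/60341) = 1/(-2335920791/60341) = -60341/2335920791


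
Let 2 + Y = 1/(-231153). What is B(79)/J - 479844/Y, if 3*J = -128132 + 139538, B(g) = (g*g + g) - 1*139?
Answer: 421710736781431/1757691214 ≈ 2.3992e+5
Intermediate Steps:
B(g) = -139 + g + g² (B(g) = (g² + g) - 139 = (g + g²) - 139 = -139 + g + g²)
J = 3802 (J = (-128132 + 139538)/3 = (⅓)*11406 = 3802)
Y = -462307/231153 (Y = -2 + 1/(-231153) = -2 - 1/231153 = -462307/231153 ≈ -2.0000)
B(79)/J - 479844/Y = (-139 + 79 + 79²)/3802 - 479844/(-462307/231153) = (-139 + 79 + 6241)*(1/3802) - 479844*(-231153/462307) = 6181*(1/3802) + 110917380132/462307 = 6181/3802 + 110917380132/462307 = 421710736781431/1757691214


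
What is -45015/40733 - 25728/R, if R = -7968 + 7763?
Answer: 1038750549/8350265 ≈ 124.40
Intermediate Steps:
R = -205
-45015/40733 - 25728/R = -45015/40733 - 25728/(-205) = -45015*1/40733 - 25728*(-1/205) = -45015/40733 + 25728/205 = 1038750549/8350265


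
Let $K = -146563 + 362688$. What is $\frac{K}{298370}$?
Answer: $\frac{43225}{59674} \approx 0.72435$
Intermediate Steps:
$K = 216125$
$\frac{K}{298370} = \frac{216125}{298370} = 216125 \cdot \frac{1}{298370} = \frac{43225}{59674}$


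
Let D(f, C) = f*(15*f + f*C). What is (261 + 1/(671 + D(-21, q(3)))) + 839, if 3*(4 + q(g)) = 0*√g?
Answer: 6074201/5522 ≈ 1100.0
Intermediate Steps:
q(g) = -4 (q(g) = -4 + (0*√g)/3 = -4 + (⅓)*0 = -4 + 0 = -4)
D(f, C) = f*(15*f + C*f)
(261 + 1/(671 + D(-21, q(3)))) + 839 = (261 + 1/(671 + (-21)²*(15 - 4))) + 839 = (261 + 1/(671 + 441*11)) + 839 = (261 + 1/(671 + 4851)) + 839 = (261 + 1/5522) + 839 = 1441243/5522 + 839 = 6074201/5522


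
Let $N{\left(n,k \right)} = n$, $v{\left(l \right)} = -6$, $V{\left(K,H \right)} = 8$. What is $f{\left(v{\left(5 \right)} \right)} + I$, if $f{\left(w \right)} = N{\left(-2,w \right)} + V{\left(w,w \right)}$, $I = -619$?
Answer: $-613$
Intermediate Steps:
$f{\left(w \right)} = 6$ ($f{\left(w \right)} = -2 + 8 = 6$)
$f{\left(v{\left(5 \right)} \right)} + I = 6 - 619 = -613$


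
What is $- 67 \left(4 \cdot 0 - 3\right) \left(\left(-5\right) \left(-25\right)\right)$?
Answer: $25125$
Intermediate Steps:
$- 67 \left(4 \cdot 0 - 3\right) \left(\left(-5\right) \left(-25\right)\right) = - 67 \left(0 - 3\right) 125 = \left(-67\right) \left(-3\right) 125 = 201 \cdot 125 = 25125$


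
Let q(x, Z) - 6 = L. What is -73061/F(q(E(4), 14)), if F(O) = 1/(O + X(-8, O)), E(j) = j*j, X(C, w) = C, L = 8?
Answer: -438366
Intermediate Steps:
E(j) = j**2
q(x, Z) = 14 (q(x, Z) = 6 + 8 = 14)
F(O) = 1/(-8 + O) (F(O) = 1/(O - 8) = 1/(-8 + O))
-73061/F(q(E(4), 14)) = -73061/(1/(-8 + 14)) = -73061/(1/6) = -73061/1/6 = -73061*6 = -438366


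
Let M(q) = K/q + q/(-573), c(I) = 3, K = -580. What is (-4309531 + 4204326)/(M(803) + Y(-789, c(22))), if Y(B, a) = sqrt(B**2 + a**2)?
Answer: -47300675165004855/131794556579879129 - 66818691999624015*sqrt(69170)/131794556579879129 ≈ -133.70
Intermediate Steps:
M(q) = -580/q - q/573 (M(q) = -580/q + q/(-573) = -580/q + q*(-1/573) = -580/q - q/573)
(-4309531 + 4204326)/(M(803) + Y(-789, c(22))) = (-4309531 + 4204326)/((-580/803 - 1/573*803) + sqrt((-789)**2 + 3**2)) = -105205/((-580*1/803 - 803/573) + sqrt(622521 + 9)) = -105205/((-580/803 - 803/573) + sqrt(622530)) = -105205/(-977149/460119 + 3*sqrt(69170))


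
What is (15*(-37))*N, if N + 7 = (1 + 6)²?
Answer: -23310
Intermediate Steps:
N = 42 (N = -7 + (1 + 6)² = -7 + 7² = -7 + 49 = 42)
(15*(-37))*N = (15*(-37))*42 = -555*42 = -23310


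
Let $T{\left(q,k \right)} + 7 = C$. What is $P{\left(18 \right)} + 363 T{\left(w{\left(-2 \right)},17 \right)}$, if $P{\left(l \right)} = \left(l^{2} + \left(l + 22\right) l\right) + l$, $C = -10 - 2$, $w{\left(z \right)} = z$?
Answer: $-5835$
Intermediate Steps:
$C = -12$
$P{\left(l \right)} = l + l^{2} + l \left(22 + l\right)$ ($P{\left(l \right)} = \left(l^{2} + \left(22 + l\right) l\right) + l = \left(l^{2} + l \left(22 + l\right)\right) + l = l + l^{2} + l \left(22 + l\right)$)
$T{\left(q,k \right)} = -19$ ($T{\left(q,k \right)} = -7 - 12 = -19$)
$P{\left(18 \right)} + 363 T{\left(w{\left(-2 \right)},17 \right)} = 18 \left(23 + 2 \cdot 18\right) + 363 \left(-19\right) = 18 \left(23 + 36\right) - 6897 = 18 \cdot 59 - 6897 = 1062 - 6897 = -5835$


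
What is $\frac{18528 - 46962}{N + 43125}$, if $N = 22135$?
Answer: $- \frac{14217}{32630} \approx -0.4357$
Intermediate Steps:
$\frac{18528 - 46962}{N + 43125} = \frac{18528 - 46962}{22135 + 43125} = - \frac{28434}{65260} = \left(-28434\right) \frac{1}{65260} = - \frac{14217}{32630}$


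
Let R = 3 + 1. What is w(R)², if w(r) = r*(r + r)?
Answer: 1024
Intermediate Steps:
R = 4
w(r) = 2*r² (w(r) = r*(2*r) = 2*r²)
w(R)² = (2*4²)² = (2*16)² = 32² = 1024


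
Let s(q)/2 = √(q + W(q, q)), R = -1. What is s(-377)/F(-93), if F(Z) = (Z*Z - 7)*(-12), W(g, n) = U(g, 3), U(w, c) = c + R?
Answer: -5*I*√15/51852 ≈ -0.00037347*I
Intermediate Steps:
U(w, c) = -1 + c (U(w, c) = c - 1 = -1 + c)
W(g, n) = 2 (W(g, n) = -1 + 3 = 2)
F(Z) = 84 - 12*Z² (F(Z) = (Z² - 7)*(-12) = (-7 + Z²)*(-12) = 84 - 12*Z²)
s(q) = 2*√(2 + q) (s(q) = 2*√(q + 2) = 2*√(2 + q))
s(-377)/F(-93) = (2*√(2 - 377))/(84 - 12*(-93)²) = (2*√(-375))/(84 - 12*8649) = (2*(5*I*√15))/(84 - 103788) = (10*I*√15)/(-103704) = (10*I*√15)*(-1/103704) = -5*I*√15/51852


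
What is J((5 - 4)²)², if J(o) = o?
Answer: 1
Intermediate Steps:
J((5 - 4)²)² = ((5 - 4)²)² = (1²)² = 1² = 1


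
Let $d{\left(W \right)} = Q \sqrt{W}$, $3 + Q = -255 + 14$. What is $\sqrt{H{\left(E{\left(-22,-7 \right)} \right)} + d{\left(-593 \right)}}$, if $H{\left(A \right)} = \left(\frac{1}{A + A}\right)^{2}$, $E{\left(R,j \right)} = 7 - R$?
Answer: $\frac{\sqrt{1 - 820816 i \sqrt{593}}}{58} \approx 54.506 - 54.506 i$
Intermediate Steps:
$Q = -244$ ($Q = -3 + \left(-255 + 14\right) = -3 - 241 = -244$)
$H{\left(A \right)} = \frac{1}{4 A^{2}}$ ($H{\left(A \right)} = \left(\frac{1}{2 A}\right)^{2} = \frac{1}{4 A^{2}}$)
$d{\left(W \right)} = - 244 \sqrt{W}$
$\sqrt{H{\left(E{\left(-22,-7 \right)} \right)} + d{\left(-593 \right)}} = \sqrt{\frac{1}{4 \left(7 - -22\right)^{2}} - 244 \sqrt{-593}} = \sqrt{\frac{1}{4 \left(7 + 22\right)^{2}} - 244 i \sqrt{593}} = \sqrt{\frac{1}{4 \cdot 841} - 244 i \sqrt{593}} = \sqrt{\frac{1}{4} \cdot \frac{1}{841} - 244 i \sqrt{593}} = \sqrt{\frac{1}{3364} - 244 i \sqrt{593}}$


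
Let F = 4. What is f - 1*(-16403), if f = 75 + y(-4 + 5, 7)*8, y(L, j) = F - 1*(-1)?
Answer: 16518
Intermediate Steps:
y(L, j) = 5 (y(L, j) = 4 - 1*(-1) = 4 + 1 = 5)
f = 115 (f = 75 + 5*8 = 75 + 40 = 115)
f - 1*(-16403) = 115 - 1*(-16403) = 115 + 16403 = 16518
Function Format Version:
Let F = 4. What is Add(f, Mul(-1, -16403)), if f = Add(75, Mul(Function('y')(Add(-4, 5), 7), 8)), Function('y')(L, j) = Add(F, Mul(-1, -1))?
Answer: 16518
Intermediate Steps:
Function('y')(L, j) = 5 (Function('y')(L, j) = Add(4, Mul(-1, -1)) = Add(4, 1) = 5)
f = 115 (f = Add(75, Mul(5, 8)) = Add(75, 40) = 115)
Add(f, Mul(-1, -16403)) = Add(115, Mul(-1, -16403)) = Add(115, 16403) = 16518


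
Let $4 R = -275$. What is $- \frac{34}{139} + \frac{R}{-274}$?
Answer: $\frac{961}{152344} \approx 0.0063081$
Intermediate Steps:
$R = - \frac{275}{4}$ ($R = \frac{1}{4} \left(-275\right) = - \frac{275}{4} \approx -68.75$)
$- \frac{34}{139} + \frac{R}{-274} = - \frac{34}{139} - \frac{275}{4 \left(-274\right)} = \left(-34\right) \frac{1}{139} - - \frac{275}{1096} = - \frac{34}{139} + \frac{275}{1096} = \frac{961}{152344}$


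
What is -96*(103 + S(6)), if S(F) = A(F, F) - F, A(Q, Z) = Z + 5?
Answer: -10368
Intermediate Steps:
A(Q, Z) = 5 + Z
S(F) = 5 (S(F) = (5 + F) - F = 5)
-96*(103 + S(6)) = -96*(103 + 5) = -96*108 = -10368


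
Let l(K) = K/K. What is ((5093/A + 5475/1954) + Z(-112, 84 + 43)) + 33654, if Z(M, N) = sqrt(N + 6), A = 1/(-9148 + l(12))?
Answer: -90962635743/1954 + sqrt(133) ≈ -4.6552e+7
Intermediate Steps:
l(K) = 1
A = -1/9147 (A = 1/(-9148 + 1) = 1/(-9147) = -1/9147 ≈ -0.00010933)
Z(M, N) = sqrt(6 + N)
((5093/A + 5475/1954) + Z(-112, 84 + 43)) + 33654 = ((5093/(-1/9147) + 5475/1954) + sqrt(6 + (84 + 43))) + 33654 = ((5093*(-9147) + 5475*(1/1954)) + sqrt(6 + 127)) + 33654 = ((-46585671 + 5475/1954) + sqrt(133)) + 33654 = (-91028395659/1954 + sqrt(133)) + 33654 = -90962635743/1954 + sqrt(133)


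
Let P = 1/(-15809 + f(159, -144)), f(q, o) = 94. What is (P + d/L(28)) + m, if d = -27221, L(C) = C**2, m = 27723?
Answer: 48733586583/1760080 ≈ 27688.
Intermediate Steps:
P = -1/15715 (P = 1/(-15809 + 94) = 1/(-15715) = -1/15715 ≈ -6.3633e-5)
(P + d/L(28)) + m = (-1/15715 - 27221/(28**2)) + 27723 = (-1/15715 - 27221/784) + 27723 = -61111257/1760080 + 27723 = 48733586583/1760080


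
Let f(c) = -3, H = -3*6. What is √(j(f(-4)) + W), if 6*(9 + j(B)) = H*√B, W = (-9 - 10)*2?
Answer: √(-47 - 3*I*√3) ≈ 0.37839 - 6.8661*I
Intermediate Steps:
H = -18
W = -38 (W = -19*2 = -38)
j(B) = -9 - 3*√B (j(B) = -9 + (-18*√B)/6 = -9 - 3*√B)
√(j(f(-4)) + W) = √((-9 - 3*I*√3) - 38) = √(-47 - 3*I*√3)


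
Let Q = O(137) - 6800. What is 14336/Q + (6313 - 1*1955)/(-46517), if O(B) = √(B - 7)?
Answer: -473621379506/215094003279 - 7168*√130/23119935 ≈ -2.2055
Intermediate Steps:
O(B) = √(-7 + B)
Q = -6800 + √130 (Q = √(-7 + 137) - 6800 = √130 - 6800 = -6800 + √130 ≈ -6788.6)
14336/Q + (6313 - 1*1955)/(-46517) = 14336/(-6800 + √130) + (6313 - 1*1955)/(-46517) = 14336/(-6800 + √130) + (6313 - 1955)*(-1/46517) = 14336/(-6800 + √130) + 4358*(-1/46517) = 14336/(-6800 + √130) - 4358/46517 = -4358/46517 + 14336/(-6800 + √130)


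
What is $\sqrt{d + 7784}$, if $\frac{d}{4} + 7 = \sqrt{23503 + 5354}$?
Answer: $2 \sqrt{1939 + \sqrt{28857}} \approx 91.845$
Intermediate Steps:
$d = -28 + 4 \sqrt{28857}$ ($d = -28 + 4 \sqrt{23503 + 5354} = -28 + 4 \sqrt{28857} \approx 651.49$)
$\sqrt{d + 7784} = \sqrt{\left(-28 + 4 \sqrt{28857}\right) + 7784} = \sqrt{7756 + 4 \sqrt{28857}}$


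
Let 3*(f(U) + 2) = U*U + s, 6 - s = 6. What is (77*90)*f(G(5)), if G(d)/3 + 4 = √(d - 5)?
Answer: 318780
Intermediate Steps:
s = 0 (s = 6 - 1*6 = 6 - 6 = 0)
G(d) = -12 + 3*√(-5 + d) (G(d) = -12 + 3*√(d - 5) = -12 + 3*√(-5 + d))
f(U) = -2 + U²/3 (f(U) = -2 + (U*U + 0)/3 = -2 + (U² + 0)/3 = -2 + U²/3)
(77*90)*f(G(5)) = (77*90)*(-2 + (-12 + 3*√(-5 + 5))²/3) = 6930*(-2 + (-12 + 3*√0)²/3) = 6930*(-2 + (-12 + 3*0)²/3) = 6930*(-2 + (-12 + 0)²/3) = 6930*(-2 + (⅓)*(-12)²) = 6930*(-2 + (⅓)*144) = 6930*(-2 + 48) = 6930*46 = 318780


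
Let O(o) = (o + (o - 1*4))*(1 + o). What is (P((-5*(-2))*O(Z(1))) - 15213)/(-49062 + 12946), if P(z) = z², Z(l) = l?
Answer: 13613/36116 ≈ 0.37692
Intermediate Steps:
O(o) = (1 + o)*(-4 + 2*o) (O(o) = (o + (o - 4))*(1 + o) = (o + (-4 + o))*(1 + o) = (-4 + 2*o)*(1 + o) = (1 + o)*(-4 + 2*o))
(P((-5*(-2))*O(Z(1))) - 15213)/(-49062 + 12946) = (((-5*(-2))*(-4 - 2*1 + 2*1²))² - 15213)/(-49062 + 12946) = ((10*(-4 - 2 + 2*1))² - 15213)/(-36116) = ((10*(-4 - 2 + 2))² - 15213)*(-1/36116) = ((10*(-4))² - 15213)*(-1/36116) = ((-40)² - 15213)*(-1/36116) = (1600 - 15213)*(-1/36116) = -13613*(-1/36116) = 13613/36116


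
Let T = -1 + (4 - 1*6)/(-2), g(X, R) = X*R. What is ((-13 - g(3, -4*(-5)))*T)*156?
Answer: 0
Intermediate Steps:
g(X, R) = R*X
T = 0 (T = -1 + (4 - 6)*(-1/2) = -1 - 2*(-1/2) = -1 + 1 = 0)
((-13 - g(3, -4*(-5)))*T)*156 = ((-13 - (-4*(-5))*3)*0)*156 = ((-13 - 20*3)*0)*156 = ((-13 - 1*60)*0)*156 = ((-13 - 60)*0)*156 = -73*0*156 = 0*156 = 0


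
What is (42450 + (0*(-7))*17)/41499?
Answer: 14150/13833 ≈ 1.0229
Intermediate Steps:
(42450 + (0*(-7))*17)/41499 = (42450 + 0*17)*(1/41499) = (42450 + 0)*(1/41499) = 42450*(1/41499) = 14150/13833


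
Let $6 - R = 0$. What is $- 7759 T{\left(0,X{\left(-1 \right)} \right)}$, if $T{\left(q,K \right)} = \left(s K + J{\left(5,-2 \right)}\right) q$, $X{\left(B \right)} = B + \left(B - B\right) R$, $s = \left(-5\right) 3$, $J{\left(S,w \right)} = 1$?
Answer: $0$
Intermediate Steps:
$R = 6$ ($R = 6 - 0 = 6 + 0 = 6$)
$s = -15$
$X{\left(B \right)} = B$ ($X{\left(B \right)} = B + \left(B - B\right) 6 = B + 0 \cdot 6 = B + 0 = B$)
$T{\left(q,K \right)} = q \left(1 - 15 K\right)$ ($T{\left(q,K \right)} = \left(- 15 K + 1\right) q = \left(1 - 15 K\right) q = q \left(1 - 15 K\right)$)
$- 7759 T{\left(0,X{\left(-1 \right)} \right)} = - 7759 \cdot 0 \left(1 - -15\right) = - 7759 \cdot 0 \left(1 + 15\right) = - 7759 \cdot 0 \cdot 16 = \left(-7759\right) 0 = 0$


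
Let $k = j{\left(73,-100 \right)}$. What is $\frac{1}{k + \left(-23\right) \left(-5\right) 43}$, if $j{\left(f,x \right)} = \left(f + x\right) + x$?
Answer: $\frac{1}{4818} \approx 0.00020756$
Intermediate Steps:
$j{\left(f,x \right)} = f + 2 x$
$k = -127$ ($k = 73 + 2 \left(-100\right) = 73 - 200 = -127$)
$\frac{1}{k + \left(-23\right) \left(-5\right) 43} = \frac{1}{-127 + \left(-23\right) \left(-5\right) 43} = \frac{1}{-127 + 115 \cdot 43} = \frac{1}{-127 + 4945} = \frac{1}{4818}$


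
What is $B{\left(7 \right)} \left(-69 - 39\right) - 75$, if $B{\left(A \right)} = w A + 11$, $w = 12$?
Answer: $-10335$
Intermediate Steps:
$B{\left(A \right)} = 11 + 12 A$ ($B{\left(A \right)} = 12 A + 11 = 11 + 12 A$)
$B{\left(7 \right)} \left(-69 - 39\right) - 75 = \left(11 + 12 \cdot 7\right) \left(-69 - 39\right) - 75 = \left(11 + 84\right) \left(-108\right) - 75 = 95 \left(-108\right) - 75 = -10260 - 75 = -10335$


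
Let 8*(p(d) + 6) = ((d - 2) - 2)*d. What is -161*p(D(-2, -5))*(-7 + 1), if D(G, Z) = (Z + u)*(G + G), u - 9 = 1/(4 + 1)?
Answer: 909972/25 ≈ 36399.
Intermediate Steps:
u = 46/5 (u = 9 + 1/(4 + 1) = 9 + 1/5 = 9 + ⅕ = 46/5 ≈ 9.2000)
D(G, Z) = 2*G*(46/5 + Z) (D(G, Z) = (Z + 46/5)*(G + G) = (46/5 + Z)*(2*G) = 2*G*(46/5 + Z))
p(d) = -6 + d*(-4 + d)/8 (p(d) = -6 + (((d - 2) - 2)*d)/8 = -6 + (((-2 + d) - 2)*d)/8 = -6 + ((-4 + d)*d)/8 = -6 + (d*(-4 + d))/8 = -6 + d*(-4 + d)/8)
-161*p(D(-2, -5))*(-7 + 1) = -161*(-6 - (-2)*(46 + 5*(-5))/5 + ((⅖)*(-2)*(46 + 5*(-5)))²/8)*(-7 + 1) = -161*(-6 - (-2)*(46 - 25)/5 + ((⅖)*(-2)*(46 - 25))²/8)*(-6) = -161*(-6 - (-2)*21/5 + ((⅖)*(-2)*21)²/8)*(-6) = -161*(-6 - ½*(-84/5) + (-84/5)²/8)*(-6) = -161*(-6 + 42/5 + (⅛)*(7056/25))*(-6) = -161*(-6 + 42/5 + 882/25)*(-6) = -151662*(-6)/25 = -161*(-5652/25) = 909972/25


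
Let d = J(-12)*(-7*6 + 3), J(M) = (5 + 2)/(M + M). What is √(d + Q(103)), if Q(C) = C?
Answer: √1830/4 ≈ 10.695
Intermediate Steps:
J(M) = 7/(2*M) (J(M) = 7/((2*M)) = 7*(1/(2*M)) = 7/(2*M))
d = 91/8 (d = ((7/2)/(-12))*(-7*6 + 3) = ((7/2)*(-1/12))*(-42 + 3) = -7/24*(-39) = 91/8 ≈ 11.375)
√(d + Q(103)) = √(91/8 + 103) = √(915/8) = √1830/4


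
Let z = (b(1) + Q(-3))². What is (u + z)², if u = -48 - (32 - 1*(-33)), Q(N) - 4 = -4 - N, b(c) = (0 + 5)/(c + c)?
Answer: 109561/16 ≈ 6847.6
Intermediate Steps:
b(c) = 5/(2*c) (b(c) = 5/((2*c)) = 5*(1/(2*c)) = 5/(2*c))
Q(N) = -N (Q(N) = 4 + (-4 - N) = -N)
z = 121/4 (z = ((5/2)/1 - 1*(-3))² = ((5/2)*1 + 3)² = (5/2 + 3)² = (11/2)² = 121/4 ≈ 30.250)
u = -113 (u = -48 - (32 + 33) = -48 - 1*65 = -48 - 65 = -113)
(u + z)² = (-113 + 121/4)² = (-331/4)² = 109561/16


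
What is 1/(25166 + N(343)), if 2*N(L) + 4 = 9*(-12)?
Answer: 1/25110 ≈ 3.9825e-5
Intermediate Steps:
N(L) = -56 (N(L) = -2 + (9*(-12))/2 = -2 + (1/2)*(-108) = -2 - 54 = -56)
1/(25166 + N(343)) = 1/(25166 - 56) = 1/25110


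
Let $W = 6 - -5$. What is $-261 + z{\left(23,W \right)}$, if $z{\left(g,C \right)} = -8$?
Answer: $-269$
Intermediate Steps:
$W = 11$ ($W = 6 + 5 = 11$)
$-261 + z{\left(23,W \right)} = -261 - 8 = -269$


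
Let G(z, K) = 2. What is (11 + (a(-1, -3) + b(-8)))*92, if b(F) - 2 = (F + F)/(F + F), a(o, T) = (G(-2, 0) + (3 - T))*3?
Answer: 3496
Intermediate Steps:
a(o, T) = 15 - 3*T (a(o, T) = (2 + (3 - T))*3 = (5 - T)*3 = 15 - 3*T)
b(F) = 3 (b(F) = 2 + (F + F)/(F + F) = 2 + (2*F)/((2*F)) = 2 + (2*F)*(1/(2*F)) = 2 + 1 = 3)
(11 + (a(-1, -3) + b(-8)))*92 = (11 + ((15 - 3*(-3)) + 3))*92 = (11 + ((15 + 9) + 3))*92 = (11 + (24 + 3))*92 = (11 + 27)*92 = 38*92 = 3496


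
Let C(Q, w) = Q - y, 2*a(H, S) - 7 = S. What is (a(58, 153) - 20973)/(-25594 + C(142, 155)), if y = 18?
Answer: 20893/25470 ≈ 0.82030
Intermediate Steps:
a(H, S) = 7/2 + S/2
C(Q, w) = -18 + Q (C(Q, w) = Q - 1*18 = Q - 18 = -18 + Q)
(a(58, 153) - 20973)/(-25594 + C(142, 155)) = ((7/2 + (1/2)*153) - 20973)/(-25594 + (-18 + 142)) = ((7/2 + 153/2) - 20973)/(-25594 + 124) = (80 - 20973)/(-25470) = -20893*(-1/25470) = 20893/25470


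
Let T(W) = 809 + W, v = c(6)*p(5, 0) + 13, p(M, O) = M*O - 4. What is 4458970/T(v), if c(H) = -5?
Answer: 2229485/421 ≈ 5295.7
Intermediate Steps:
p(M, O) = -4 + M*O
v = 33 (v = -5*(-4 + 5*0) + 13 = -5*(-4 + 0) + 13 = -5*(-4) + 13 = 20 + 13 = 33)
4458970/T(v) = 4458970/(809 + 33) = 4458970/842 = 4458970*(1/842) = 2229485/421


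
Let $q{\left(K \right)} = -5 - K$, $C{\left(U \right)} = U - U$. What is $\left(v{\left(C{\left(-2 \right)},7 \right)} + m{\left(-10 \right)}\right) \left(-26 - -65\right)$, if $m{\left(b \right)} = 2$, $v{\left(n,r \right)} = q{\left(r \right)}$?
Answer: $-390$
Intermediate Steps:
$C{\left(U \right)} = 0$
$v{\left(n,r \right)} = -5 - r$
$\left(v{\left(C{\left(-2 \right)},7 \right)} + m{\left(-10 \right)}\right) \left(-26 - -65\right) = \left(\left(-5 - 7\right) + 2\right) \left(-26 - -65\right) = \left(\left(-5 - 7\right) + 2\right) \left(-26 + 65\right) = \left(-12 + 2\right) 39 = \left(-10\right) 39 = -390$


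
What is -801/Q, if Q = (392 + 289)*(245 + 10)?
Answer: -89/19295 ≈ -0.0046126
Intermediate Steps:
Q = 173655 (Q = 681*255 = 173655)
-801/Q = -801/173655 = -801*1/173655 = -89/19295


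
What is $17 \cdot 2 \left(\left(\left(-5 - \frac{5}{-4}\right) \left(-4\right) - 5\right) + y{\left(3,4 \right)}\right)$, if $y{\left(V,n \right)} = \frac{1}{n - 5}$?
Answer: $306$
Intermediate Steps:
$y{\left(V,n \right)} = \frac{1}{-5 + n}$
$17 \cdot 2 \left(\left(\left(-5 - \frac{5}{-4}\right) \left(-4\right) - 5\right) + y{\left(3,4 \right)}\right) = 17 \cdot 2 \left(\left(\left(-5 - \frac{5}{-4}\right) \left(-4\right) - 5\right) + \frac{1}{-5 + 4}\right) = 34 \left(\left(\left(-5 - - \frac{5}{4}\right) \left(-4\right) - 5\right) + \frac{1}{-1}\right) = 34 \left(\left(\left(-5 + \frac{5}{4}\right) \left(-4\right) - 5\right) - 1\right) = 34 \left(\left(\left(- \frac{15}{4}\right) \left(-4\right) - 5\right) - 1\right) = 34 \left(\left(15 - 5\right) - 1\right) = 34 \left(10 - 1\right) = 34 \cdot 9 = 306$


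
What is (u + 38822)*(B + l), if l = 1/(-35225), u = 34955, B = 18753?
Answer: 48735199279448/35225 ≈ 1.3835e+9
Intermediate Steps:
l = -1/35225 ≈ -2.8389e-5
(u + 38822)*(B + l) = (34955 + 38822)*(18753 - 1/35225) = 73777*(660574424/35225) = 48735199279448/35225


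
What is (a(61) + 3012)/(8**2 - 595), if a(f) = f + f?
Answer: -3134/531 ≈ -5.9021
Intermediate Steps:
a(f) = 2*f
(a(61) + 3012)/(8**2 - 595) = (2*61 + 3012)/(8**2 - 595) = (122 + 3012)/(64 - 595) = 3134/(-531) = 3134*(-1/531) = -3134/531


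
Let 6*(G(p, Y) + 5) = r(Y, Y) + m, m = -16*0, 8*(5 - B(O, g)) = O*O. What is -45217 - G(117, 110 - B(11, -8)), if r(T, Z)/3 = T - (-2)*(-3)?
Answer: -724305/16 ≈ -45269.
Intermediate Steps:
B(O, g) = 5 - O**2/8 (B(O, g) = 5 - O*O/8 = 5 - O**2/8)
r(T, Z) = -18 + 3*T (r(T, Z) = 3*(T - (-2)*(-3)) = 3*(T - 1*6) = 3*(T - 6) = 3*(-6 + T) = -18 + 3*T)
m = 0
G(p, Y) = -8 + Y/2 (G(p, Y) = -5 + ((-18 + 3*Y) + 0)/6 = -5 + (-18 + 3*Y)/6 = -5 + (-3 + Y/2) = -8 + Y/2)
-45217 - G(117, 110 - B(11, -8)) = -45217 - (-8 + (110 - (5 - 1/8*11**2))/2) = -45217 - (-8 + (110 - (5 - 1/8*121))/2) = -45217 - (-8 + (110 - (5 - 121/8))/2) = -45217 - (-8 + (110 - 1*(-81/8))/2) = -45217 - (-8 + (110 + 81/8)/2) = -45217 - (-8 + (1/2)*(961/8)) = -45217 - (-8 + 961/16) = -45217 - 1*833/16 = -45217 - 833/16 = -724305/16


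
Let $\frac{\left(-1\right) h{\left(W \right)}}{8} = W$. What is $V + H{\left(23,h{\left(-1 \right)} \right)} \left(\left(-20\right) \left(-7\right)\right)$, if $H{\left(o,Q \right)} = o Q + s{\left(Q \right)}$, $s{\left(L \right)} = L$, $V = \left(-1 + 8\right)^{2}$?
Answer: $26929$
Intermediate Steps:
$V = 49$ ($V = 7^{2} = 49$)
$h{\left(W \right)} = - 8 W$
$H{\left(o,Q \right)} = Q + Q o$ ($H{\left(o,Q \right)} = o Q + Q = Q o + Q = Q + Q o$)
$V + H{\left(23,h{\left(-1 \right)} \right)} \left(\left(-20\right) \left(-7\right)\right) = 49 + \left(-8\right) \left(-1\right) \left(1 + 23\right) \left(\left(-20\right) \left(-7\right)\right) = 49 + 8 \cdot 24 \cdot 140 = 49 + 192 \cdot 140 = 49 + 26880 = 26929$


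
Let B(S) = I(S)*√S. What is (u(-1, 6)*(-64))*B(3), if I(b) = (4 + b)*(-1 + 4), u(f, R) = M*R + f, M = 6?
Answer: -47040*√3 ≈ -81476.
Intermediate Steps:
u(f, R) = f + 6*R (u(f, R) = 6*R + f = f + 6*R)
I(b) = 12 + 3*b (I(b) = (4 + b)*3 = 12 + 3*b)
B(S) = √S*(12 + 3*S) (B(S) = (12 + 3*S)*√S = √S*(12 + 3*S))
(u(-1, 6)*(-64))*B(3) = ((-1 + 6*6)*(-64))*(3*√3*(4 + 3)) = ((-1 + 36)*(-64))*(3*√3*7) = (35*(-64))*(21*√3) = -47040*√3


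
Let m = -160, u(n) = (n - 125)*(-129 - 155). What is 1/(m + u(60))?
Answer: 1/18300 ≈ 5.4645e-5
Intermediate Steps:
u(n) = 35500 - 284*n (u(n) = (-125 + n)*(-284) = 35500 - 284*n)
1/(m + u(60)) = 1/(-160 + (35500 - 284*60)) = 1/(-160 + (35500 - 17040)) = 1/(-160 + 18460) = 1/18300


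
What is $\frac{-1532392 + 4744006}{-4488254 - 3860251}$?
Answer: $- \frac{1070538}{2782835} \approx -0.38469$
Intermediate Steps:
$\frac{-1532392 + 4744006}{-4488254 - 3860251} = \frac{3211614}{-8348505} = 3211614 \left(- \frac{1}{8348505}\right) = - \frac{1070538}{2782835}$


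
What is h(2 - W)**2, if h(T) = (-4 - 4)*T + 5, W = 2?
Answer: 25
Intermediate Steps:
h(T) = 5 - 8*T (h(T) = -8*T + 5 = 5 - 8*T)
h(2 - W)**2 = (5 - 8*(2 - 1*2))**2 = (5 - 8*(2 - 2))**2 = (5 - 8*0)**2 = (5 + 0)**2 = 5**2 = 25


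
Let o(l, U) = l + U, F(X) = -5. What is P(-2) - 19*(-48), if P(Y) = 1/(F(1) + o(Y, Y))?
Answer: 8207/9 ≈ 911.89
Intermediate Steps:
o(l, U) = U + l
P(Y) = 1/(-5 + 2*Y) (P(Y) = 1/(-5 + (Y + Y)) = 1/(-5 + 2*Y))
P(-2) - 19*(-48) = 1/(-5 + 2*(-2)) - 19*(-48) = 1/(-5 - 4) + 912 = 1/(-9) + 912 = -⅑ + 912 = 8207/9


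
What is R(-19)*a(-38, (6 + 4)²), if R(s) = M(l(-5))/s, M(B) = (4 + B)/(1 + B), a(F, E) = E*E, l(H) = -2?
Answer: 20000/19 ≈ 1052.6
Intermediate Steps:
a(F, E) = E²
M(B) = (4 + B)/(1 + B)
R(s) = -2/s (R(s) = ((4 - 2)/(1 - 2))/s = (2/(-1))/s = (-1*2)/s = -2/s)
R(-19)*a(-38, (6 + 4)²) = (-2/(-19))*((6 + 4)²)² = (-2*(-1/19))*(10²)² = (2/19)*100² = (2/19)*10000 = 20000/19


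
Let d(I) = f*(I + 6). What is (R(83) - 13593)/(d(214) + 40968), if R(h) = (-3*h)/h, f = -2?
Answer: -3399/10132 ≈ -0.33547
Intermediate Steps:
R(h) = -3
d(I) = -12 - 2*I (d(I) = -2*(I + 6) = -2*(6 + I) = -12 - 2*I)
(R(83) - 13593)/(d(214) + 40968) = (-3 - 13593)/((-12 - 2*214) + 40968) = -13596/((-12 - 428) + 40968) = -13596/(-440 + 40968) = -13596/40528 = -13596*1/40528 = -3399/10132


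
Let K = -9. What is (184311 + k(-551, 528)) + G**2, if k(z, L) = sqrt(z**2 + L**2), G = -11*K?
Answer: 194112 + sqrt(582385) ≈ 1.9488e+5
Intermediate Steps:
G = 99 (G = -11*(-9) = 99)
k(z, L) = sqrt(L**2 + z**2)
(184311 + k(-551, 528)) + G**2 = (184311 + sqrt(528**2 + (-551)**2)) + 99**2 = (184311 + sqrt(278784 + 303601)) + 9801 = (184311 + sqrt(582385)) + 9801 = 194112 + sqrt(582385)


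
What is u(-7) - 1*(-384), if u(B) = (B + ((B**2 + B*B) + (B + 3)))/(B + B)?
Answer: 5289/14 ≈ 377.79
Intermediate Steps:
u(B) = (3 + 2*B + 2*B**2)/(2*B) (u(B) = (B + ((B**2 + B**2) + (3 + B)))/((2*B)) = (B + (2*B**2 + (3 + B)))*(1/(2*B)) = (B + (3 + B + 2*B**2))*(1/(2*B)) = (3 + 2*B + 2*B**2)*(1/(2*B)) = (3 + 2*B + 2*B**2)/(2*B))
u(-7) - 1*(-384) = (1 - 7 + (3/2)/(-7)) - 1*(-384) = (1 - 7 + (3/2)*(-1/7)) + 384 = (1 - 7 - 3/14) + 384 = -87/14 + 384 = 5289/14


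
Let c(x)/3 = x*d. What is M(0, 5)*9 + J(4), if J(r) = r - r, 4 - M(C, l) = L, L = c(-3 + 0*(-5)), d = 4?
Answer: 360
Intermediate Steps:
c(x) = 12*x (c(x) = 3*(x*4) = 3*(4*x) = 12*x)
L = -36 (L = 12*(-3 + 0*(-5)) = 12*(-3 + 0) = 12*(-3) = -36)
M(C, l) = 40 (M(C, l) = 4 - 1*(-36) = 4 + 36 = 40)
J(r) = 0
M(0, 5)*9 + J(4) = 40*9 + 0 = 360 + 0 = 360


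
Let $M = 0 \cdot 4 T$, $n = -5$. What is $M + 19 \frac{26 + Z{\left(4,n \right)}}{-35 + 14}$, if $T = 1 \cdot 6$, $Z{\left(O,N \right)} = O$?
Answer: $- \frac{190}{7} \approx -27.143$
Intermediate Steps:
$T = 6$
$M = 0$ ($M = 0 \cdot 4 \cdot 6 = 0 \cdot 6 = 0$)
$M + 19 \frac{26 + Z{\left(4,n \right)}}{-35 + 14} = 0 + 19 \frac{26 + 4}{-35 + 14} = 0 + 19 \frac{30}{-21} = 0 + 19 \cdot 30 \left(- \frac{1}{21}\right) = 0 + 19 \left(- \frac{10}{7}\right) = 0 - \frac{190}{7} = - \frac{190}{7}$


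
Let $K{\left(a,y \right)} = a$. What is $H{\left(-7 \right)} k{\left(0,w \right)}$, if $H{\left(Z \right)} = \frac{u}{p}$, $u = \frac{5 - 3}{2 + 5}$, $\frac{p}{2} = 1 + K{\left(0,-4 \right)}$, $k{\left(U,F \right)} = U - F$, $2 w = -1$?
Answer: $\frac{1}{14} \approx 0.071429$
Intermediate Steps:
$w = - \frac{1}{2}$ ($w = \frac{1}{2} \left(-1\right) = - \frac{1}{2} \approx -0.5$)
$p = 2$ ($p = 2 \left(1 + 0\right) = 2 \cdot 1 = 2$)
$u = \frac{2}{7} \approx 0.28571$
$H{\left(Z \right)} = \frac{1}{7}$ ($H{\left(Z \right)} = \frac{2}{7 \cdot 2} = \frac{2}{7} \cdot \frac{1}{2} = \frac{1}{7}$)
$H{\left(-7 \right)} k{\left(0,w \right)} = \frac{0 - - \frac{1}{2}}{7} = \frac{0 + \frac{1}{2}}{7} = \frac{1}{7} \cdot \frac{1}{2} = \frac{1}{14}$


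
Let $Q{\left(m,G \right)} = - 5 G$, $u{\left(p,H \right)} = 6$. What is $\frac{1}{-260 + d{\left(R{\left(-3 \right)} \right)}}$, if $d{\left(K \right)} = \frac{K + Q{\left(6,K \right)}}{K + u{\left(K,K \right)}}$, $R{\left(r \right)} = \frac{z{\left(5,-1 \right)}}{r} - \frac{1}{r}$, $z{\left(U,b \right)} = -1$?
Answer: $- \frac{5}{1302} \approx -0.0038402$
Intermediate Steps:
$R{\left(r \right)} = - \frac{2}{r}$ ($R{\left(r \right)} = - \frac{1}{r} - \frac{1}{r} = - \frac{2}{r}$)
$d{\left(K \right)} = - \frac{4 K}{6 + K}$ ($d{\left(K \right)} = \frac{K - 5 K}{K + 6} = \frac{\left(-4\right) K}{6 + K} = - \frac{4 K}{6 + K}$)
$\frac{1}{-260 + d{\left(R{\left(-3 \right)} \right)}} = \frac{1}{-260 - \frac{4 \left(- \frac{2}{-3}\right)}{6 - \frac{2}{-3}}} = \frac{1}{-260 - \frac{4 \left(\left(-2\right) \left(- \frac{1}{3}\right)\right)}{6 - - \frac{2}{3}}} = \frac{1}{-260 - \frac{8}{3 \left(6 + \frac{2}{3}\right)}} = \frac{1}{-260 - \frac{8}{3 \cdot \frac{20}{3}}} = \frac{1}{-260 - \frac{8}{3} \cdot \frac{3}{20}} = \frac{1}{-260 - \frac{2}{5}} = \frac{1}{- \frac{1302}{5}} = - \frac{5}{1302}$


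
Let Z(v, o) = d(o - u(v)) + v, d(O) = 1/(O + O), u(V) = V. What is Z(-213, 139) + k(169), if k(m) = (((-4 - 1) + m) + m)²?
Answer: 77915905/704 ≈ 1.1068e+5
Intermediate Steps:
d(O) = 1/(2*O)
Z(v, o) = v + 1/(2*(o - v)) (Z(v, o) = 1/(2*(o - v)) + v = v + 1/(2*(o - v)))
k(m) = (-5 + 2*m)² (k(m) = ((-5 + m) + m)² = (-5 + 2*m)²)
Z(-213, 139) + k(169) = (½ - 213*(139 - 1*(-213)))/(139 - 1*(-213)) + (-5 + 2*169)² = (½ - 213*(139 + 213))/(139 + 213) + (-5 + 338)² = (½ - 213*352)/352 + 333² = (½ - 74976)/352 + 110889 = (1/352)*(-149951/2) + 110889 = -149951/704 + 110889 = 77915905/704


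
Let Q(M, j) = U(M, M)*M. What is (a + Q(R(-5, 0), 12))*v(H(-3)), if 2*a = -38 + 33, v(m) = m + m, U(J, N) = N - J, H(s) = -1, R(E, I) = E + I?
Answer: 5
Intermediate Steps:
Q(M, j) = 0 (Q(M, j) = (M - M)*M = 0*M = 0)
v(m) = 2*m
a = -5/2 (a = (-38 + 33)/2 = (½)*(-5) = -5/2 ≈ -2.5000)
(a + Q(R(-5, 0), 12))*v(H(-3)) = (-5/2 + 0)*(2*(-1)) = -5/2*(-2) = 5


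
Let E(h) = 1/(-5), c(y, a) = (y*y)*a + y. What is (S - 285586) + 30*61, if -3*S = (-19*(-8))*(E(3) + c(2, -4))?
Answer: -4245548/15 ≈ -2.8304e+5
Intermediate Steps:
c(y, a) = y + a*y² (c(y, a) = y²*a + y = a*y² + y = y + a*y²)
E(h) = -⅕
S = 10792/15 (S = -(-19*(-8))*(-⅕ + 2*(1 - 4*2))/3 = -152*(-⅕ + 2*(1 - 8))/3 = -152*(-⅕ + 2*(-7))/3 = -152*(-⅕ - 14)/3 = -152*(-71)/(3*5) = -⅓*(-10792/5) = 10792/15 ≈ 719.47)
(S - 285586) + 30*61 = (10792/15 - 285586) + 30*61 = -4272998/15 + 1830 = -4245548/15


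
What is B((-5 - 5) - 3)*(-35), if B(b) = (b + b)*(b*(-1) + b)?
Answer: 0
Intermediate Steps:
B(b) = 0 (B(b) = (2*b)*(-b + b) = (2*b)*0 = 0)
B((-5 - 5) - 3)*(-35) = 0*(-35) = 0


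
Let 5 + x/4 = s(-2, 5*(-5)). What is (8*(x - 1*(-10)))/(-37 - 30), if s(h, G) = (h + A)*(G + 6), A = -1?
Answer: -1744/67 ≈ -26.030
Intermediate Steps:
s(h, G) = (-1 + h)*(6 + G) (s(h, G) = (h - 1)*(G + 6) = (-1 + h)*(6 + G))
x = 208 (x = -20 + 4*(-6 - 5*(-5) + 6*(-2) + (5*(-5))*(-2)) = -20 + 4*(-6 - 1*(-25) - 12 - 25*(-2)) = -20 + 4*(-6 + 25 - 12 + 50) = -20 + 4*57 = -20 + 228 = 208)
(8*(x - 1*(-10)))/(-37 - 30) = (8*(208 - 1*(-10)))/(-37 - 30) = (8*(208 + 10))/(-67) = (8*218)*(-1/67) = 1744*(-1/67) = -1744/67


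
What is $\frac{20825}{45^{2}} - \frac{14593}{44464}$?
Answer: $\frac{35856479}{3601584} \approx 9.9557$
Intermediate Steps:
$\frac{20825}{45^{2}} - \frac{14593}{44464} = \frac{20825}{2025} - \frac{14593}{44464} = 20825 \cdot \frac{1}{2025} - \frac{14593}{44464} = \frac{833}{81} - \frac{14593}{44464} = \frac{35856479}{3601584}$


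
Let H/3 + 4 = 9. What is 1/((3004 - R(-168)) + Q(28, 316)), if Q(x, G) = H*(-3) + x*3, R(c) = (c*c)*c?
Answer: 1/4744675 ≈ 2.1076e-7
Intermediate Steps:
H = 15 (H = -12 + 3*9 = -12 + 27 = 15)
R(c) = c**3 (R(c) = c**2*c = c**3)
Q(x, G) = -45 + 3*x (Q(x, G) = 15*(-3) + x*3 = -45 + 3*x)
1/((3004 - R(-168)) + Q(28, 316)) = 1/((3004 - 1*(-168)**3) + (-45 + 3*28)) = 1/((3004 - 1*(-4741632)) + (-45 + 84)) = 1/((3004 + 4741632) + 39) = 1/(4744636 + 39) = 1/4744675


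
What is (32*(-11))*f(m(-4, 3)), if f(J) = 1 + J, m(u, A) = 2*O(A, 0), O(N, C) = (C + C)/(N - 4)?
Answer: -352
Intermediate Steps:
O(N, C) = 2*C/(-4 + N) (O(N, C) = (2*C)/(-4 + N) = 2*C/(-4 + N))
m(u, A) = 0 (m(u, A) = 2*(2*0/(-4 + A)) = 2*0 = 0)
(32*(-11))*f(m(-4, 3)) = (32*(-11))*(1 + 0) = -352*1 = -352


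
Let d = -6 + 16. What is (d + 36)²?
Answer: 2116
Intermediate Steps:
d = 10
(d + 36)² = (10 + 36)² = 46² = 2116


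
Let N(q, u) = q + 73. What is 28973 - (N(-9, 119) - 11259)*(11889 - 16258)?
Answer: -48881982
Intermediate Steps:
N(q, u) = 73 + q
28973 - (N(-9, 119) - 11259)*(11889 - 16258) = 28973 - ((73 - 9) - 11259)*(11889 - 16258) = 28973 - (64 - 11259)*(-4369) = 28973 - (-11195)*(-4369) = 28973 - 1*48910955 = 28973 - 48910955 = -48881982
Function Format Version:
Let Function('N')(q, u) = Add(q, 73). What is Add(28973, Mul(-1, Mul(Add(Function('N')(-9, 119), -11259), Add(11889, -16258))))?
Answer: -48881982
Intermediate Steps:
Function('N')(q, u) = Add(73, q)
Add(28973, Mul(-1, Mul(Add(Function('N')(-9, 119), -11259), Add(11889, -16258)))) = Add(28973, Mul(-1, Mul(Add(Add(73, -9), -11259), Add(11889, -16258)))) = Add(28973, Mul(-1, Mul(Add(64, -11259), -4369))) = Add(28973, Mul(-1, Mul(-11195, -4369))) = Add(28973, Mul(-1, 48910955)) = Add(28973, -48910955) = -48881982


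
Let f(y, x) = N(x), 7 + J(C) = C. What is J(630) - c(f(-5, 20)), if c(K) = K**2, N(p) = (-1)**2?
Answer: 622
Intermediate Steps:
J(C) = -7 + C
N(p) = 1
f(y, x) = 1
J(630) - c(f(-5, 20)) = (-7 + 630) - 1*1**2 = 623 - 1*1 = 623 - 1 = 622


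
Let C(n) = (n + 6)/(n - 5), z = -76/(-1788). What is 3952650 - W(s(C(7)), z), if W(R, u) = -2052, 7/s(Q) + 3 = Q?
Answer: 3954702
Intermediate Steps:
z = 19/447 (z = -76*(-1/1788) = 19/447 ≈ 0.042506)
C(n) = (6 + n)/(-5 + n)
s(Q) = 7/(-3 + Q)
3952650 - W(s(C(7)), z) = 3952650 - 1*(-2052) = 3952650 + 2052 = 3954702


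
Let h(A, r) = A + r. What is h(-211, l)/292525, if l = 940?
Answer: 729/292525 ≈ 0.0024921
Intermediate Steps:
h(-211, l)/292525 = (-211 + 940)/292525 = 729*(1/292525) = 729/292525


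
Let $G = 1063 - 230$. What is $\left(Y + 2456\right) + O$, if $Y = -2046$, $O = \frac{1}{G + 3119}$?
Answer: $\frac{1620321}{3952} \approx 410.0$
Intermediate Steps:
$G = 833$ ($G = 1063 - 230 = 833$)
$O = \frac{1}{3952}$ ($O = \frac{1}{833 + 3119} = \frac{1}{3952} \approx 0.00025304$)
$\left(Y + 2456\right) + O = \left(-2046 + 2456\right) + \frac{1}{3952} = 410 + \frac{1}{3952} = \frac{1620321}{3952}$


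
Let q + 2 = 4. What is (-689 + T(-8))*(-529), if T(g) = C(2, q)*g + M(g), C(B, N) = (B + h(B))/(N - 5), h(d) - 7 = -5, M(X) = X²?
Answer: 974947/3 ≈ 3.2498e+5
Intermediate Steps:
h(d) = 2 (h(d) = 7 - 5 = 2)
q = 2 (q = -2 + 4 = 2)
C(B, N) = (2 + B)/(-5 + N) (C(B, N) = (B + 2)/(N - 5) = (2 + B)/(-5 + N))
T(g) = g² - 4*g/3 (T(g) = ((2 + 2)/(-5 + 2))*g + g² = (4/(-3))*g + g² = (-⅓*4)*g + g² = -4*g/3 + g² = g² - 4*g/3)
(-689 + T(-8))*(-529) = (-689 + (⅓)*(-8)*(-4 + 3*(-8)))*(-529) = (-689 + (⅓)*(-8)*(-4 - 24))*(-529) = (-689 + (⅓)*(-8)*(-28))*(-529) = (-689 + 224/3)*(-529) = -1843/3*(-529) = 974947/3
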